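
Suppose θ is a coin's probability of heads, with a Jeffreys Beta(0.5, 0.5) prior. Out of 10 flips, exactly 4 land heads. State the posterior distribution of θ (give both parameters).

The binomial likelihood is conjugate to the Beta prior: with 4 successes and 6 failures, the posterior is Beta(0.5+4, 0.5+6) = Beta(4.5, 6.5).

Posterior: Beta(4.5, 6.5)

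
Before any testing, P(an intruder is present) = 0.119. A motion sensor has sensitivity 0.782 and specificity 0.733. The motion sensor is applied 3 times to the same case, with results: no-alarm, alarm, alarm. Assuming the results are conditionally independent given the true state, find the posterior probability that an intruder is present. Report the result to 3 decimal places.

With H the event that an intruder is present, the joint likelihood of the observed sequence is P(data|H) = 0.218·0.782·0.782 = 0.13331 and P(data|¬H) = 0.733·0.267·0.267 = 0.052255.
Bayes: P(H|data) = 0.119·0.13331 / (0.119·0.13331 + 0.881·0.052255) = 0.015864/0.061901 = 0.2563.

Posterior P(H) ≈ 0.256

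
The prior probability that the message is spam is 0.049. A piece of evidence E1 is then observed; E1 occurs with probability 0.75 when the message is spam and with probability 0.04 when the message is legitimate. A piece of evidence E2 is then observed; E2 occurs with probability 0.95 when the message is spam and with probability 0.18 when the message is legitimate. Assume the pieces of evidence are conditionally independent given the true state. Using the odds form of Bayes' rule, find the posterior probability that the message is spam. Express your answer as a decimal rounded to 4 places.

Prior odds = 0.049/(1−0.049) = 0.051525. In log-odds, ln(0.051525) = -2.9657.
Add log likelihood ratios: ln(18.750) + ln(5.2778) = 4.5947.
Posterior log-odds = 1.6290, so posterior odds = exp(1.6290) = 5.0988. Converting, P(H|E) = 5.0988/6.0988 = 0.8360.

Posterior probability ≈ 0.8360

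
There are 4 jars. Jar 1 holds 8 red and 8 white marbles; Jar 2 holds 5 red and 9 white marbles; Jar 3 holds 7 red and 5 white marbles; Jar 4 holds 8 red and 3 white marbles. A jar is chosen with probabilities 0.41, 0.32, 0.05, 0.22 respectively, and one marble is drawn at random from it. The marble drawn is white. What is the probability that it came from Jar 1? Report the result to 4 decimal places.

Posterior probability ≈ 0.4171

Tabulate prior·likelihood by source: [1] prior 0.41, lik 0.5, product 0.2050; [2] prior 0.32, lik 0.6429, product 0.2057; [3] prior 0.05, lik 0.4167, product 0.02083; [4] prior 0.22, lik 0.2727, product 0.06000.
Normalizing constant = 0.49155; the posterior for Jar 1 is its product over the sum, 0.2050/0.49155 = 0.4171.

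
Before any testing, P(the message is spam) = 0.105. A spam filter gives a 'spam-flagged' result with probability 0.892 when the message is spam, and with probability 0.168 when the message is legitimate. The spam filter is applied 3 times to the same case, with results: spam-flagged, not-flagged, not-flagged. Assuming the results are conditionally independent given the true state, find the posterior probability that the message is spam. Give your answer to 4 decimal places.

Posterior P(H) ≈ 0.0104

With H the event that the message is spam, the joint likelihood of the observed sequence is P(data|H) = 0.892·0.108·0.108 = 0.010404 and P(data|¬H) = 0.168·0.832·0.832 = 0.11629.
Bayes: P(H|data) = 0.105·0.010404 / (0.105·0.010404 + 0.895·0.11629) = 0.0010925/0.10518 = 0.0104.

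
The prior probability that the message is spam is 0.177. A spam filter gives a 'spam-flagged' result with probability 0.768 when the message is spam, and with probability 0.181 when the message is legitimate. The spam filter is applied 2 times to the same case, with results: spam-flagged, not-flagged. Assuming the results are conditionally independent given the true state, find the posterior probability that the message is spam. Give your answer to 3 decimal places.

Posterior P(H) ≈ 0.205

With H the event that the message is spam, the joint likelihood of the observed sequence is P(data|H) = 0.768·0.232 = 0.17818 and P(data|¬H) = 0.181·0.819 = 0.14824.
Bayes: P(H|data) = 0.177·0.17818 / (0.177·0.17818 + 0.823·0.14824) = 0.031537/0.15354 = 0.2054.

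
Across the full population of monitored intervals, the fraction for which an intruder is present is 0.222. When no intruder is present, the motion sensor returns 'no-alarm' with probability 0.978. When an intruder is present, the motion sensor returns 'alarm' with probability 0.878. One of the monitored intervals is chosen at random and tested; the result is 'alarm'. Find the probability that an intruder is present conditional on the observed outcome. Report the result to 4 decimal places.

Write H for 'an intruder is present'. Prior odds H:¬H = 0.222/0.778 = 0.28535. For the 'alarm' outcome, the likelihood ratio is 0.878/0.022 = 39.909.
Posterior odds = 0.28535 × 39.909 = 11.388, so P(H|E) = 11.388/(1+11.388) = 0.9193.

P(H | E) ≈ 0.9193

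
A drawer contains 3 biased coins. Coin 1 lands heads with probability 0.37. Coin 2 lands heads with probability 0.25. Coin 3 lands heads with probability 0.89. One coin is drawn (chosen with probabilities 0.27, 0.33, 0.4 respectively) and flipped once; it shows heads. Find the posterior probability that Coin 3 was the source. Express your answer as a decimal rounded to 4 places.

Posterior probability ≈ 0.6612

P(heads|C1) = 0.37; P(heads|C2) = 0.25; P(heads|C3) = 0.89.
Prior × likelihood for each source: 0.27·0.37=0.09990, 0.33·0.25=0.08250, 0.4·0.89=0.3560. Summing gives P(heads) = 0.53840.
P(Coin 3 | heads) = 0.3560 / 0.53840 = 0.6612.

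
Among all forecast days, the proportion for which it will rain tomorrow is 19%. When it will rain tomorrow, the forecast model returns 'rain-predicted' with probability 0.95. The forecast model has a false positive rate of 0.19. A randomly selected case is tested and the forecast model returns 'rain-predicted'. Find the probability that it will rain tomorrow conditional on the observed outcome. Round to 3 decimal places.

Write H for 'it will rain tomorrow'. Prior odds H:¬H = 0.19/0.81 = 0.23457. For the 'rain-predicted' outcome, the likelihood ratio is 0.95/0.19 = 5.0000.
Posterior odds = 0.23457 × 5.0000 = 1.1728, so P(H|E) = 1.1728/(1+1.1728) = 0.540.

P(H | E) ≈ 0.540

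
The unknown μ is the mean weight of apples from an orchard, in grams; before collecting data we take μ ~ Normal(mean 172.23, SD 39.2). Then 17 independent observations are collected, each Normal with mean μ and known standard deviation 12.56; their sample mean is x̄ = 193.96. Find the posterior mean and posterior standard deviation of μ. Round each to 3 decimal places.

Posterior mean ≈ 193.830; posterior SD ≈ 3.037

Prior precision 1/τ₀² = 1/39.2² = 0.00065077; data precision n/σ² = 17/12.56² = 0.107763.
Posterior precision = 0.00065077 + 0.107763 = 0.108414, giving posterior SD = 1/√0.108414 = 3.037.
Posterior mean = (0.00065077·172.23 + 0.107763·193.96) / 0.108414 = 193.830.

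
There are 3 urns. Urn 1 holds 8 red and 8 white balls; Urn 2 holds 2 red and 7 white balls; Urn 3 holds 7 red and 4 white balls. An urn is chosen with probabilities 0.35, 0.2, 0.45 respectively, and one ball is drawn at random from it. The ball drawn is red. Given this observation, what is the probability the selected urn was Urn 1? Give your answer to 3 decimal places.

Posterior probability ≈ 0.346

P(red|Urn 1) = 0.5; P(red|Urn 2) = 0.2222; P(red|Urn 3) = 0.6364.
Prior × likelihood for each source: 0.35·0.5=0.1750, 0.2·0.2222=0.04444, 0.45·0.6364=0.2864. Summing gives P(red) = 0.50581.
P(Urn 1 | red) = 0.1750 / 0.50581 = 0.346.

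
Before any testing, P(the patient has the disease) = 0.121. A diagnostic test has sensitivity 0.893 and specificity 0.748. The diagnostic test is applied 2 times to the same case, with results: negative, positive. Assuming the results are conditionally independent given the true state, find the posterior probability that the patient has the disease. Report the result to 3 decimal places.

With H the event that the patient has the disease, the joint likelihood of the observed sequence is P(data|H) = 0.107·0.893 = 0.095551 and P(data|¬H) = 0.748·0.252 = 0.18850.
Bayes: P(H|data) = 0.121·0.095551 / (0.121·0.095551 + 0.879·0.18850) = 0.011562/0.17725 = 0.0652.

Posterior P(H) ≈ 0.065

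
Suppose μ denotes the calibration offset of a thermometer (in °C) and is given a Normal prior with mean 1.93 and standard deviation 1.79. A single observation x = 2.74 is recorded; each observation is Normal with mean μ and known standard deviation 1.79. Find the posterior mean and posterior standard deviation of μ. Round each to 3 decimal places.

Posterior mean ≈ 2.335; posterior SD ≈ 1.266

With known σ, the Normal prior is conjugate. Weight on the data is w = (n/σ²)/(n/σ² + 1/τ₀²) = 0.312100/(0.312100+0.312100) = 0.50000.
Posterior mean = w·x̄ + (1−w)·μ₀ = 0.50000·2.74 + 0.50000·1.93 = 2.335. Posterior variance = 1/(0.312100+0.312100) = 1.60205, so SD = 1.266.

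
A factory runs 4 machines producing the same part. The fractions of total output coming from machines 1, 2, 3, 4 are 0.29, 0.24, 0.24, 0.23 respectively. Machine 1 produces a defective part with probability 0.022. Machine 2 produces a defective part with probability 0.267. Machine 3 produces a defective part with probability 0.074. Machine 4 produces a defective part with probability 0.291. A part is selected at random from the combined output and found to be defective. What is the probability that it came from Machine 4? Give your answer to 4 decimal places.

Posterior probability ≈ 0.4314

P(defective|M1) = 0.022; P(defective|M2) = 0.267; P(defective|M3) = 0.074; P(defective|M4) = 0.291.
Prior × likelihood for each source: 0.29·0.022=0.006380, 0.24·0.267=0.06408, 0.24·0.074=0.01776, 0.23·0.291=0.06693. Summing gives P(defective) = 0.15515.
P(Machine 4 | defective) = 0.06693 / 0.15515 = 0.4314.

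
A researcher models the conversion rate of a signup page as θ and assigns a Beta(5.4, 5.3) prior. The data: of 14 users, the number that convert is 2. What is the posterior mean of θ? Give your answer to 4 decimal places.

The binomial likelihood is conjugate to the Beta prior: with 2 successes and 12 failures, the posterior is Beta(5.4+2, 5.3+12) = Beta(7.4, 17.3).
E[θ | data] = 7.4/(7.4+17.3) = 0.2996.

Posterior mean ≈ 0.2996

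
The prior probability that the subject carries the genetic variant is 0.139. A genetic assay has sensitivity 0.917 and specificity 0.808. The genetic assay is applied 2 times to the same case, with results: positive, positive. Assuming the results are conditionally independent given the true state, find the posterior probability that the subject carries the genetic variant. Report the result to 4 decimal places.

Let H be the event that the subject carries the genetic variant; start with P(H) = 0.139. P('positive'|H) = 0.917, P('positive'|¬H) = 0.192.
Update on result 1 ('positive'): P(H) ← 0.917·0.1390 / (0.917·0.1390 + 0.192·0.8610) = 0.12746/0.29278 = 0.4354.
Update on result 2 ('positive'): P(H) ← 0.917·0.4354 / (0.917·0.4354 + 0.192·0.5646) = 0.39923/0.50764 = 0.7864.

Posterior P(H) ≈ 0.7864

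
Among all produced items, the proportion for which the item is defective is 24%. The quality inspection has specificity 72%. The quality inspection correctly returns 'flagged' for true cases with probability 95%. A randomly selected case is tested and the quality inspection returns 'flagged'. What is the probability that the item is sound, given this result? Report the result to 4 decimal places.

Write H for 'the item is defective'. Prior odds H:¬H = 0.24/0.76 = 0.31579. For the 'flagged' outcome, the likelihood ratio is 0.95/0.28 = 3.3929.
Posterior odds = 0.31579 × 3.3929 = 1.0714, so P(H|E) = 1.0714/(1+1.0714) = 0.5172. Then P(¬H|E) = 1 − 0.5172 = 0.4828.

P(¬H | E) ≈ 0.4828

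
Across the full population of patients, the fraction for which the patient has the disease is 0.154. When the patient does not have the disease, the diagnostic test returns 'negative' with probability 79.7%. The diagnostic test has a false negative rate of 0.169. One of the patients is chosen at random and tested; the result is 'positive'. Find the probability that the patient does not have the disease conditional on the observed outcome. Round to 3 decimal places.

P(¬H | E) ≈ 0.573

Write H for 'the patient has the disease'. Prior odds H:¬H = 0.154/0.846 = 0.18203. For the 'positive' outcome, the likelihood ratio is 0.831/0.203 = 4.0936.
Posterior odds = 0.18203 × 4.0936 = 0.74517, so P(H|E) = 0.74517/(1+0.74517) = 0.427. Then P(¬H|E) = 1 − 0.427 = 0.573.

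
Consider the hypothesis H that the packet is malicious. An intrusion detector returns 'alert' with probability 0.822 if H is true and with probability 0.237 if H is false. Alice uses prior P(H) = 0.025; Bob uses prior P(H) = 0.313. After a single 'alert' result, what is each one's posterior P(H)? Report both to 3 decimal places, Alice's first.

Alice: 0.082; Bob: 0.612

The likelihood ratio for an 'alert' result is 0.822/0.237 = 3.4684.
Alice: prior odds 0.025/0.975 = 0.025641; posterior odds 0.088932; posterior probability 0.082.
Bob: prior odds 0.313/0.687 = 0.45560; posterior odds 1.5802; posterior probability 0.612.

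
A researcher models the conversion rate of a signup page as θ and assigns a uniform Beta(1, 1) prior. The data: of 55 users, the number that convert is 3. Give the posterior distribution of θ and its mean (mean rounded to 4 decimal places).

The binomial likelihood is conjugate to the Beta prior: with 3 successes and 52 failures, the posterior is Beta(1+3, 1+52) = Beta(4, 53).
Posterior mean = α/(α+β) = 4/57 = 0.0702.

Posterior: Beta(4, 53); mean ≈ 0.0702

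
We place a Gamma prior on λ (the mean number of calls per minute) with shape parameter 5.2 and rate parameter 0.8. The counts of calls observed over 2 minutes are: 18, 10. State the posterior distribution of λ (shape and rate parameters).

The Poisson likelihood adds the total count to the shape and the number of exposure periods to the rate. Here ∑xᵢ = 28 and n = 2, so shape 5.2→33.2 and rate 0.8→2.8.

Posterior: Gamma(shape=33.2, rate=2.8)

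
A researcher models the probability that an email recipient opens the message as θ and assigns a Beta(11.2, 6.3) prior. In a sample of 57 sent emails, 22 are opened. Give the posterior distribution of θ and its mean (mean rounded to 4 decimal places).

Posterior: Beta(33.2, 41.3); mean ≈ 0.4456

The binomial likelihood is conjugate to the Beta prior: with 22 successes and 35 failures, the posterior is Beta(11.2+22, 6.3+35) = Beta(33.2, 41.3).
Posterior mean = α/(α+β) = 33.2/74.5 = 0.4456.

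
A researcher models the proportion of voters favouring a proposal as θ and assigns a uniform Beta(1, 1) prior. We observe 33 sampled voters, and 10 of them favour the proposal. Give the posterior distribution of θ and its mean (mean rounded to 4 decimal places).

The binomial likelihood is conjugate to the Beta prior: with 10 successes and 23 failures, the posterior is Beta(1+10, 1+23) = Beta(11, 24).
Posterior mean = α/(α+β) = 11/35 = 0.3143.

Posterior: Beta(11, 24); mean ≈ 0.3143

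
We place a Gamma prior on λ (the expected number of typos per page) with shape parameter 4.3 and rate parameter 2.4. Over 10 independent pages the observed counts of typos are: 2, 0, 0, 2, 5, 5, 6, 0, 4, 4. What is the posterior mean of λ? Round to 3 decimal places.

Posterior mean ≈ 2.605

Total count ∑xᵢ = 28 over n = 10 pages.
Gamma is conjugate to the Poisson likelihood: posterior is Gamma(shape = 4.3+28 = 32.3, rate = 2.4+10 = 12.4).
E[λ | data] = 32.3/12.4 = 2.605.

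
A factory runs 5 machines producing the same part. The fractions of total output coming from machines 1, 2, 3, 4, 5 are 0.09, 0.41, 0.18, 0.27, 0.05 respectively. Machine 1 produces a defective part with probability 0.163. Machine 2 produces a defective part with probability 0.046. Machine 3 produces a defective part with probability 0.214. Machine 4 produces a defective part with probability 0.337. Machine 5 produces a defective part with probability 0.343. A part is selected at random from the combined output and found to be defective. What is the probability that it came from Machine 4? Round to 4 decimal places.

Posterior probability ≈ 0.5050

P(defective|M1) = 0.163; P(defective|M2) = 0.046; P(defective|M3) = 0.214; P(defective|M4) = 0.337; P(defective|M5) = 0.343.
Prior × likelihood for each source: 0.09·0.163=0.01467, 0.41·0.046=0.01886, 0.18·0.214=0.03852, 0.27·0.337=0.09099, 0.05·0.343=0.01715. Summing gives P(defective) = 0.18019.
P(Machine 4 | defective) = 0.09099 / 0.18019 = 0.5050.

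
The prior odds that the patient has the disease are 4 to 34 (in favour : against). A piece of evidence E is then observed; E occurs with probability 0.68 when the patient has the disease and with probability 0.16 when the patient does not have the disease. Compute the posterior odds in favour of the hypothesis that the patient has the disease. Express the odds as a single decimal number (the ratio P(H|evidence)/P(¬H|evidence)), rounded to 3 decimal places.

Prior odds = 4/34 = 0.11765.
Likelihood ratio for E = 0.68/0.16 = 4.2500.
Posterior odds = prior odds × LR = 0.50000.

Posterior odds ≈ 0.500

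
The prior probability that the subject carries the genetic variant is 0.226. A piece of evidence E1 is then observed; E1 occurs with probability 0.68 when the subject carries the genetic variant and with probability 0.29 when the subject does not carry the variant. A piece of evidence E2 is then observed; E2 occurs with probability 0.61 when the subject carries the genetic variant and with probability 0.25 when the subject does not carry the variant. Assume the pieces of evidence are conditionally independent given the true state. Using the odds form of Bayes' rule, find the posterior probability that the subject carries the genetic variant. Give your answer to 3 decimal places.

Posterior probability ≈ 0.626

Prior odds = 0.226/(1−0.226) = 0.29199.
Likelihood ratio for E1 = 0.68/0.29 = 2.3448.
Likelihood ratio for E2 = 0.61/0.25 = 2.4400.
Posterior odds = prior odds × LR₁ × LR₂ = 1.6706.
Posterior probability = odds/(1+odds) = 1.6706/2.6706 = 0.626.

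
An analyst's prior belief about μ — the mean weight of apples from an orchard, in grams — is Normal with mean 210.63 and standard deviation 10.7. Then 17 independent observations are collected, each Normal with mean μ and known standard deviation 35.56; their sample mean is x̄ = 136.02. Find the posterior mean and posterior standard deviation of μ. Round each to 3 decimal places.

With known σ, the Normal prior is conjugate. Weight on the data is w = (n/σ²)/(n/σ² + 1/τ₀²) = 0.0134439/(0.0134439+0.00873439) = 0.60617.
Posterior mean = w·x̄ + (1−w)·μ₀ = 0.60617·136.02 + 0.39383·210.63 = 165.403. Posterior variance = 1/(0.0134439+0.00873439) = 45.0891, so SD = 6.715.

Posterior mean ≈ 165.403; posterior SD ≈ 6.715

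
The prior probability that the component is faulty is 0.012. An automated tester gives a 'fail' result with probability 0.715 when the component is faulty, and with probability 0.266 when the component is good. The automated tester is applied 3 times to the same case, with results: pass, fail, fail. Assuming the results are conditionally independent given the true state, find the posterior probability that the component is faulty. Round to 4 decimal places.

Let H be the event that the component is faulty; start with P(H) = 0.012. P('fail'|H) = 0.715, P('fail'|¬H) = 0.266.
Update on result 1 ('pass'): P(H) ← 0.285·0.0120 / (0.285·0.0120 + 0.734·0.9880) = 0.0034200/0.72861 = 0.0047.
Update on result 2 ('fail'): P(H) ← 0.715·0.0047 / (0.715·0.0047 + 0.266·0.9953) = 0.0033561/0.26811 = 0.0125.
Update on result 3 ('fail'): P(H) ← 0.715·0.0125 / (0.715·0.0125 + 0.266·0.9875) = 0.0089502/0.27162 = 0.0330.

Posterior P(H) ≈ 0.0330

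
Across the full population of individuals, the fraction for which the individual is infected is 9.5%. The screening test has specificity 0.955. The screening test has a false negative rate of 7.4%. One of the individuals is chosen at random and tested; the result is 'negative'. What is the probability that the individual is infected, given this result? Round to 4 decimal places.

P(H | E) ≈ 0.0081

Let H be the event that the individual is infected. P(H) = 0.095, so P(¬H) = 0.905. With E the 'negative' result, P(E|H) = 0.074 and P(E|¬H) = 0.955.
P(E) = 0.074·0.095 + 0.955·0.905 = 0.0070300 + 0.86428 = 0.87130.
By Bayes' theorem, P(H|E) = 0.0070300 / 0.87130 = 0.0081.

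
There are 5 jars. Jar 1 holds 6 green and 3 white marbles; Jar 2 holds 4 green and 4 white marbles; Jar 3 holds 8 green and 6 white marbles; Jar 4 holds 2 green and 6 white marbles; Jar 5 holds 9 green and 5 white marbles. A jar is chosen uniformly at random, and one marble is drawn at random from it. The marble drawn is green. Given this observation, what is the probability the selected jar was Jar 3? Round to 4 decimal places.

Posterior probability ≈ 0.2172

Tabulate prior·likelihood by source: [1] prior 0.2, lik 0.6667, product 0.1333; [2] prior 0.2, lik 0.5, product 0.1000; [3] prior 0.2, lik 0.5714, product 0.1143; [4] prior 0.2, lik 0.25, product 0.05000; [5] prior 0.2, lik 0.6429, product 0.1286.
Normalizing constant = 0.52619; the posterior for Jar 3 is its product over the sum, 0.1143/0.52619 = 0.2172.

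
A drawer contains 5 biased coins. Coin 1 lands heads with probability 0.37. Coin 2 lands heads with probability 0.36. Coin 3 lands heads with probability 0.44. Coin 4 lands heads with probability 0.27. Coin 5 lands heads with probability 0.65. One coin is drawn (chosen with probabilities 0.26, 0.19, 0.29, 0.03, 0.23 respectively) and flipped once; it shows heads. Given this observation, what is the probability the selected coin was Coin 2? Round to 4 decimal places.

Posterior probability ≈ 0.1521

P(heads|C1) = 0.37; P(heads|C2) = 0.36; P(heads|C3) = 0.44; P(heads|C4) = 0.27; P(heads|C5) = 0.65.
Prior × likelihood for each source: 0.26·0.37=0.09620, 0.19·0.36=0.06840, 0.29·0.44=0.1276, 0.03·0.27=0.008100, 0.23·0.65=0.1495. Summing gives P(heads) = 0.44980.
P(Coin 2 | heads) = 0.06840 / 0.44980 = 0.1521.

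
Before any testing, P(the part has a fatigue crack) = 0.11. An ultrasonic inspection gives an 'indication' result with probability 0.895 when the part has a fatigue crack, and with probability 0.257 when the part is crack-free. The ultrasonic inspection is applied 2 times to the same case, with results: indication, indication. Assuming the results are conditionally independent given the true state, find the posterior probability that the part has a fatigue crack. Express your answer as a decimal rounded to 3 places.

Let H be the event that the part has a fatigue crack; start with P(H) = 0.11. P('indication'|H) = 0.895, P('indication'|¬H) = 0.257.
Update on result 1 ('indication'): P(H) ← 0.895·0.1100 / (0.895·0.1100 + 0.257·0.8900) = 0.098450/0.32718 = 0.3009.
Update on result 2 ('indication'): P(H) ← 0.895·0.3009 / (0.895·0.3009 + 0.257·0.6991) = 0.26931/0.44898 = 0.5998.

Posterior P(H) ≈ 0.600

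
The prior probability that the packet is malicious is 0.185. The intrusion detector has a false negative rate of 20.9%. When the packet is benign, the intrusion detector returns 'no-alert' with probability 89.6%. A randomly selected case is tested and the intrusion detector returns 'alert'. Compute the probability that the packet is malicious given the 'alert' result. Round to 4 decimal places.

P(H | E) ≈ 0.6332

Let H be the event that the packet is malicious. P(H) = 0.185, so P(¬H) = 0.815. With E the 'alert' result, P(E|H) = 0.791 and P(E|¬H) = 0.104.
P(E) = 0.791·0.185 + 0.104·0.815 = 0.14633 + 0.084760 = 0.23109.
By Bayes' theorem, P(H|E) = 0.14633 / 0.23109 = 0.6332.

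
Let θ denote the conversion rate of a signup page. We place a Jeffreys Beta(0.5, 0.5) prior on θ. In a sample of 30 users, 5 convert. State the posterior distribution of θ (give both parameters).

The binomial likelihood is conjugate to the Beta prior: with 5 successes and 25 failures, the posterior is Beta(0.5+5, 0.5+25) = Beta(5.5, 25.5).

Posterior: Beta(5.5, 25.5)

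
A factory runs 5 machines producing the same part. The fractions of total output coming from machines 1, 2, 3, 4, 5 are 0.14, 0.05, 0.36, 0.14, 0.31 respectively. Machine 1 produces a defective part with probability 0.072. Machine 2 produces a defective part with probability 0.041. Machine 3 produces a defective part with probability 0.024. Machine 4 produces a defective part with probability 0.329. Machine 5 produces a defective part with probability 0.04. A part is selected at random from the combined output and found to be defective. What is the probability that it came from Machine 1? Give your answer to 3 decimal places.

Tabulate prior·likelihood by source: [1] prior 0.14, lik 0.072, product 0.01008; [2] prior 0.05, lik 0.041, product 0.002050; [3] prior 0.36, lik 0.024, product 0.008640; [4] prior 0.14, lik 0.329, product 0.04606; [5] prior 0.31, lik 0.04, product 0.01240.
Normalizing constant = 0.079230; the posterior for Machine 1 is its product over the sum, 0.01008/0.079230 = 0.127.

Posterior probability ≈ 0.127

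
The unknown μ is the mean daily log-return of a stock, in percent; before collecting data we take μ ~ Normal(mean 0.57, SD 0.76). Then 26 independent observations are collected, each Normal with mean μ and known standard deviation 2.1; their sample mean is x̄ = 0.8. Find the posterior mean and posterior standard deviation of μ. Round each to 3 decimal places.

Prior precision 1/τ₀² = 1/0.76² = 1.73130; data precision n/σ² = 26/2.1² = 5.89569.
Posterior precision = 1.73130 + 5.89569 = 7.62699, giving posterior SD = 1/√7.62699 = 0.362.
Posterior mean = (1.73130·0.57 + 5.89569·0.8) / 7.62699 = 0.748.

Posterior mean ≈ 0.748; posterior SD ≈ 0.362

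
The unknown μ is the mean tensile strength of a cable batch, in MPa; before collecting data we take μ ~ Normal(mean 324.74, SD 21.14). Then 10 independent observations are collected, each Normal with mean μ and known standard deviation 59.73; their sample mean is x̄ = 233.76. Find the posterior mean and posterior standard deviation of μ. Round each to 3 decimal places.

Posterior mean ≈ 274.148; posterior SD ≈ 14.085

Prior precision 1/τ₀² = 1/21.14² = 0.00223764; data precision n/σ² = 10/59.73² = 0.00280295.
Posterior precision = 0.00223764 + 0.00280295 = 0.00504059, giving posterior SD = 1/√0.00504059 = 14.085.
Posterior mean = (0.00223764·324.74 + 0.00280295·233.76) / 0.00504059 = 274.148.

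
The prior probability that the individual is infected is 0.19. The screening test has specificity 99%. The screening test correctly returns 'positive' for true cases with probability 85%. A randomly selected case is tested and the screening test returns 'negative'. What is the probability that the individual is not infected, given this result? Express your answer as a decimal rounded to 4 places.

P(¬H | E) ≈ 0.9657

Let H be the event that the individual is infected. P(H) = 0.19, so P(¬H) = 0.81. With E the 'negative' result, P(E|H) = 0.15 and P(E|¬H) = 0.99.
P(E) = 0.15·0.19 + 0.99·0.81 = 0.028500 + 0.80190 = 0.83040.
By Bayes' theorem, P(H|E) = 0.028500 / 0.83040 = 0.0343. Hence P(¬H|E) = 1 − 0.0343 = 0.9657.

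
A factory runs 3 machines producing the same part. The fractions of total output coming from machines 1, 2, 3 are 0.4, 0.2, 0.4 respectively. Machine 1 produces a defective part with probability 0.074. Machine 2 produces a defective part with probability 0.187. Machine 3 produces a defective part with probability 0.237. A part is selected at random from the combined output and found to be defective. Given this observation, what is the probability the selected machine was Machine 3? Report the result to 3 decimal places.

Tabulate prior·likelihood by source: [1] prior 0.4, lik 0.074, product 0.02960; [2] prior 0.2, lik 0.187, product 0.03740; [3] prior 0.4, lik 0.237, product 0.09480.
Normalizing constant = 0.16180; the posterior for Machine 3 is its product over the sum, 0.09480/0.16180 = 0.586.

Posterior probability ≈ 0.586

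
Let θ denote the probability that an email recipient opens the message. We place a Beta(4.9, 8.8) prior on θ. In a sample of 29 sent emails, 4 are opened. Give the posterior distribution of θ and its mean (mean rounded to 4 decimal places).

Posterior: Beta(8.9, 33.8); mean ≈ 0.2084

Observing 4 successes and 25 failures updates Beta(4.9, 8.8) by adding the success and failure counts to the two shape parameters: α = 4.9+4 = 8.9, β = 8.8+25 = 33.8.
Posterior mean = α/(α+β) = 8.9/42.7 = 0.2084.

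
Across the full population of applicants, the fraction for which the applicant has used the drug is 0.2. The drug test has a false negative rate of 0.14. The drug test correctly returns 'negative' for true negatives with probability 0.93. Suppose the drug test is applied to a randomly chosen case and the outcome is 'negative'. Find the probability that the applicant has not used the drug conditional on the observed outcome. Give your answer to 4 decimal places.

Write H for 'the applicant has used the drug'. Prior odds H:¬H = 0.2/0.8 = 0.25000. For the 'negative' outcome, the likelihood ratio is 0.14/0.93 = 0.15054.
Posterior odds = 0.25000 × 0.15054 = 0.037634, so P(H|E) = 0.037634/(1+0.037634) = 0.0363. Then P(¬H|E) = 1 − 0.0363 = 0.9637.

P(¬H | E) ≈ 0.9637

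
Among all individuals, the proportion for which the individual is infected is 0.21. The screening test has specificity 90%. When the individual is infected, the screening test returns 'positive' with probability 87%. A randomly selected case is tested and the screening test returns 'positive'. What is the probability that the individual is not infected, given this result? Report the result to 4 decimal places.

P(¬H | E) ≈ 0.3019

Let H be the event that the individual is infected. P(H) = 0.21, so P(¬H) = 0.79. With E the 'positive' result, P(E|H) = 0.87 and P(E|¬H) = 0.1.
P(E) = 0.87·0.21 + 0.1·0.79 = 0.18270 + 0.079000 = 0.26170.
By Bayes' theorem, P(H|E) = 0.18270 / 0.26170 = 0.6981. Hence P(¬H|E) = 1 − 0.6981 = 0.3019.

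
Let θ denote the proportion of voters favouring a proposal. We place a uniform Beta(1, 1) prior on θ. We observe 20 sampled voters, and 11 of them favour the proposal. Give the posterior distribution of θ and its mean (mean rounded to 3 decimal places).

The binomial likelihood is conjugate to the Beta prior: with 11 successes and 9 failures, the posterior is Beta(1+11, 1+9) = Beta(12, 10).
Posterior mean = α/(α+β) = 12/22 = 0.545.

Posterior: Beta(12, 10); mean ≈ 0.545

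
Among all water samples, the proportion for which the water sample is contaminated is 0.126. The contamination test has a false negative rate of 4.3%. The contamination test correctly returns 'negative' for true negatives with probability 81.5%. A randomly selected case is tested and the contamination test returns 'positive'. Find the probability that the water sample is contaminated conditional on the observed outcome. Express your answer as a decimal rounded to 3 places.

P(H | E) ≈ 0.427

Let H be the event that the water sample is contaminated. P(H) = 0.126, so P(¬H) = 0.874. With E the 'positive' result, P(E|H) = 0.957 and P(E|¬H) = 0.185.
P(E) = 0.957·0.126 + 0.185·0.874 = 0.12058 + 0.16169 = 0.28227.
By Bayes' theorem, P(H|E) = 0.12058 / 0.28227 = 0.427.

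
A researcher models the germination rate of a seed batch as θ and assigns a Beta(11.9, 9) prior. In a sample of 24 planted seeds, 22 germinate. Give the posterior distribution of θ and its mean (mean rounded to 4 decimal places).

The binomial likelihood is conjugate to the Beta prior: with 22 successes and 2 failures, the posterior is Beta(11.9+22, 9+2) = Beta(33.9, 11).
E[θ | data] = 33.9/(33.9+11) = 0.7550.

Posterior: Beta(33.9, 11); mean ≈ 0.7550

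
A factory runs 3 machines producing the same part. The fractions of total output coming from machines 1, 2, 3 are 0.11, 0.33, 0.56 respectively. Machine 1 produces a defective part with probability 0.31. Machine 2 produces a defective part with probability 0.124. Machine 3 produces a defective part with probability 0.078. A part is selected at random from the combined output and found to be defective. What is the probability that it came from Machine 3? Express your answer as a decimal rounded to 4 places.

P(defective|M1) = 0.31; P(defective|M2) = 0.124; P(defective|M3) = 0.078.
Prior × likelihood for each source: 0.11·0.31=0.03410, 0.33·0.124=0.04092, 0.56·0.078=0.04368. Summing gives P(defective) = 0.11870.
P(Machine 3 | defective) = 0.04368 / 0.11870 = 0.3680.

Posterior probability ≈ 0.3680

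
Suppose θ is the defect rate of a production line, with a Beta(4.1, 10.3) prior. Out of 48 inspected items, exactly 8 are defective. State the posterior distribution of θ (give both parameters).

Posterior: Beta(12.1, 50.3)

The binomial likelihood is conjugate to the Beta prior: with 8 successes and 40 failures, the posterior is Beta(4.1+8, 10.3+40) = Beta(12.1, 50.3).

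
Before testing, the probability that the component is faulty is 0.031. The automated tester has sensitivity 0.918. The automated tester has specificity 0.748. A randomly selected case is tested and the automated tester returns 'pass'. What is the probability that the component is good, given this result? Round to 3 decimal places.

Let H be the event that the component is faulty. P(H) = 0.031, so P(¬H) = 0.969. With E the 'pass' result, P(E|H) = 0.082 and P(E|¬H) = 0.748.
P(E) = 0.082·0.031 + 0.748·0.969 = 0.0025420 + 0.72481 = 0.72735.
By Bayes' theorem, P(H|E) = 0.0025420 / 0.72735 = 0.003. Hence P(¬H|E) = 1 − 0.003 = 0.997.

P(¬H | E) ≈ 0.997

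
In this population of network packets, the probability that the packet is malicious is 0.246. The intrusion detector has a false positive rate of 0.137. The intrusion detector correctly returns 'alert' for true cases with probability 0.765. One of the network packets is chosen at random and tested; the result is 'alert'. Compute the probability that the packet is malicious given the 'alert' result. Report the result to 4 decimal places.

Let H be the event that the packet is malicious. P(H) = 0.246, so P(¬H) = 0.754. With E the 'alert' result, P(E|H) = 0.765 and P(E|¬H) = 0.137.
P(E) = 0.765·0.246 + 0.137·0.754 = 0.18819 + 0.10330 = 0.29149.
By Bayes' theorem, P(H|E) = 0.18819 / 0.29149 = 0.6456.

P(H | E) ≈ 0.6456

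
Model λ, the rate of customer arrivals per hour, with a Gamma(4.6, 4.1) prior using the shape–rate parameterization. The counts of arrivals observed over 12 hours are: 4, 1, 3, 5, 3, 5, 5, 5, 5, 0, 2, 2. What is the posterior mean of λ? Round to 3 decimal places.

The Poisson likelihood adds the total count to the shape and the number of exposure periods to the rate. Here ∑xᵢ = 40 and n = 12, so shape 4.6→44.6 and rate 4.1→16.1.
Posterior mean = shape/rate = 44.6/16.1 = 2.770.

Posterior mean ≈ 2.770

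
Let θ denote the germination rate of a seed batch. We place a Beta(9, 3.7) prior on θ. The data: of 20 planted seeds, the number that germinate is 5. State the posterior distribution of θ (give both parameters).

Posterior: Beta(14, 18.7)

Observing 5 successes and 15 failures updates Beta(9, 3.7) by adding the success and failure counts to the two shape parameters: α = 9+5 = 14, β = 3.7+15 = 18.7.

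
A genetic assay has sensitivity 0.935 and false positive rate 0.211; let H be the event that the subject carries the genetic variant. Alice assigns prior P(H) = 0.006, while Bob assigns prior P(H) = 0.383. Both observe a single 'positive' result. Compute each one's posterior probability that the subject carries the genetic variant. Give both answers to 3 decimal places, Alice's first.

P('+'|H) = 0.935, P('+'|¬H) = 0.211.
Alice: numerator 0.935·0.006 = 0.0056100; evidence = 0.0056100+0.211·0.994 = 0.21534; posterior = 0.026.
Bob: numerator 0.935·0.383 = 0.35811; evidence = 0.35811+0.211·0.617 = 0.48829; posterior = 0.733.

Alice: 0.026; Bob: 0.733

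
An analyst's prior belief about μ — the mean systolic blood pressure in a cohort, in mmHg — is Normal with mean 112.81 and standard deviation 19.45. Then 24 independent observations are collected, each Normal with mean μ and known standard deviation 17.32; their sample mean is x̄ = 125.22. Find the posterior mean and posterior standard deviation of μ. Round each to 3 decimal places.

With known σ, the Normal prior is conjugate. Weight on the data is w = (n/σ²)/(n/σ² + 1/τ₀²) = 0.0800047/(0.0800047+0.00264339) = 0.96802.
Posterior mean = w·x̄ + (1−w)·μ₀ = 0.96802·125.22 + 0.031984·112.81 = 124.823. Posterior variance = 1/(0.0800047+0.00264339) = 12.0995, so SD = 3.478.

Posterior mean ≈ 124.823; posterior SD ≈ 3.478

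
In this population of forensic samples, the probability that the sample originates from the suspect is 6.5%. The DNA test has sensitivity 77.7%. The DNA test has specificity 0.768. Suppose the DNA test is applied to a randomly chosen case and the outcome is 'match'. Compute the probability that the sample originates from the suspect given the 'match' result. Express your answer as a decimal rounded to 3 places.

P(H | E) ≈ 0.189

Let H be the event that the sample originates from the suspect. P(H) = 0.065, so P(¬H) = 0.935. With E the 'match' result, P(E|H) = 0.777 and P(E|¬H) = 0.232.
P(E) = 0.777·0.065 + 0.232·0.935 = 0.050505 + 0.21692 = 0.26743.
By Bayes' theorem, P(H|E) = 0.050505 / 0.26743 = 0.189.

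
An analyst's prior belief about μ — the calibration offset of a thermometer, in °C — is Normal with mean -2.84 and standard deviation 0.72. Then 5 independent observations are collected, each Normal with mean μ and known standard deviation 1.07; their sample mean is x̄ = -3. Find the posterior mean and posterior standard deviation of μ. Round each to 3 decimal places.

Posterior mean ≈ -2.951; posterior SD ≈ 0.399

Prior precision 1/τ₀² = 1/0.72² = 1.92901; data precision n/σ² = 5/1.07² = 4.36719.
Posterior precision = 1.92901 + 4.36719 = 6.29621, giving posterior SD = 1/√6.29621 = 0.399.
Posterior mean = (1.92901·-2.84 + 4.36719·-3) / 6.29621 = -2.951.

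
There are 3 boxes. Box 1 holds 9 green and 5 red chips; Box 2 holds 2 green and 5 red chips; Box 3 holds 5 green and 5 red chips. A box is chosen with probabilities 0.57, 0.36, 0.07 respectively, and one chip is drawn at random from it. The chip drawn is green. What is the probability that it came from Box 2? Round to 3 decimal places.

Posterior probability ≈ 0.204

Tabulate prior·likelihood by source: [1] prior 0.57, lik 0.6429, product 0.3664; [2] prior 0.36, lik 0.2857, product 0.1029; [3] prior 0.07, lik 0.5, product 0.03500.
Normalizing constant = 0.50429; the posterior for Box 2 is its product over the sum, 0.1029/0.50429 = 0.204.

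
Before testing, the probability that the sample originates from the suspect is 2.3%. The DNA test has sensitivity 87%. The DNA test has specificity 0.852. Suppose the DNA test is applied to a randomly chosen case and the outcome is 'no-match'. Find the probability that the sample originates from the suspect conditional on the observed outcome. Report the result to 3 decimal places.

Write H for 'the sample originates from the suspect'. Prior odds H:¬H = 0.023/0.977 = 0.023541. For the 'no-match' outcome, the likelihood ratio is 0.13/0.852 = 0.15258.
Posterior odds = 0.023541 × 0.15258 = 0.0035920, so P(H|E) = 0.0035920/(1+0.0035920) = 0.004.

P(H | E) ≈ 0.004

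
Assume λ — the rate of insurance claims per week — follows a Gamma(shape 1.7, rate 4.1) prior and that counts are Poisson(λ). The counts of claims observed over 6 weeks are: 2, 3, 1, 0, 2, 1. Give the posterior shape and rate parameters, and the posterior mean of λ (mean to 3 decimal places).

Posterior: Gamma(shape=10.7, rate=10.1); mean ≈ 1.059

The Poisson likelihood adds the total count to the shape and the number of exposure periods to the rate. Here ∑xᵢ = 9 and n = 6, so shape 1.7→10.7 and rate 4.1→10.1.
E[λ | data] = 10.7/10.1 = 1.059.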